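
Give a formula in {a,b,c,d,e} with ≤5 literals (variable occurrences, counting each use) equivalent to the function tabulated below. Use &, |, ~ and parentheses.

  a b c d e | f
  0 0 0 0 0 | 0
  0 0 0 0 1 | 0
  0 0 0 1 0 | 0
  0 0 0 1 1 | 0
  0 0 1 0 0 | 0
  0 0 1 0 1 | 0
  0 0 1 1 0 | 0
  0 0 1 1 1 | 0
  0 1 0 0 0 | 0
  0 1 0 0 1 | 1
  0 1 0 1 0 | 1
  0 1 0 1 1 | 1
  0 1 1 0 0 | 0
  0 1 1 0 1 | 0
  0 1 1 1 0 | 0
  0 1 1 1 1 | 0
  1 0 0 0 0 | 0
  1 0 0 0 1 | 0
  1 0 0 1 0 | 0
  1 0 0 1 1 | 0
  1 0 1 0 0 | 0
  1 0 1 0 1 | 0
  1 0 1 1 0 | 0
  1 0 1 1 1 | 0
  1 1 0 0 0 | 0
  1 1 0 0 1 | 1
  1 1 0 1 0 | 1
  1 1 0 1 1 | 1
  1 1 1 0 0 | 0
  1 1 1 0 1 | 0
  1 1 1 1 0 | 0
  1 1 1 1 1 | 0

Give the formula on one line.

  ~c = 11110000111100001111000011110000
  (b & ~c) = 00000000111100000000000011110000
  (e | d) = 01110111011101110111011101110111
  ((b & ~c) & (e | d)) = 00000000011100000000000001110000

((b & ~c) & (e | d))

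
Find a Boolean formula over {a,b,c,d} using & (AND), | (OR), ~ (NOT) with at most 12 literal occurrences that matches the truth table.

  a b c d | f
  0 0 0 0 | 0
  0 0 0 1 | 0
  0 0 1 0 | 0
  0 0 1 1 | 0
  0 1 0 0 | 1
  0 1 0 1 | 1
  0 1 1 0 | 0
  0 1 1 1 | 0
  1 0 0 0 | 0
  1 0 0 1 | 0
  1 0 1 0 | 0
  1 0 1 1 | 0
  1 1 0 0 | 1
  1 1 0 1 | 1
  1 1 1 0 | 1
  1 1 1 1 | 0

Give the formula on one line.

(((~c | ((~c | b) & ~d)) & b) & (((d & ~b) | a) | ~c))

  ~c = 1100110011001100
  (~c | b) = 1100111111001111
  ~d = 1010101010101010
  ((~c | b) & ~d) = 1000101010001010
  (~c | ((~c | b) & ~d)) = 1100111011001110
  ((~c | ((~c | b) & ~d)) & b) = 0000111000001110
  ~b = 1111000011110000
  (d & ~b) = 0101000001010000
  ((d & ~b) | a) = 0101000011111111
  (((d & ~b) | a) | ~c) = 1101110011111111
  (((~c | ((~c | b) & ~d)) & b) & (((d & ~b) | a) | ~c)) = 0000110000001110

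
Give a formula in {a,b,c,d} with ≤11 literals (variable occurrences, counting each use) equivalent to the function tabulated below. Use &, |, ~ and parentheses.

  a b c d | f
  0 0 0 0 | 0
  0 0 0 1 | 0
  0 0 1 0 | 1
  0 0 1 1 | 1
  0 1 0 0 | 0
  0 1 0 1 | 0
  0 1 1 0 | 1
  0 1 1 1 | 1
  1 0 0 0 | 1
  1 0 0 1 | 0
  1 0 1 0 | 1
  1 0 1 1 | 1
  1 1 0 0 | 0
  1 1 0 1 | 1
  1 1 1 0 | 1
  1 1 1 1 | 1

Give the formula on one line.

  ~b = 1111000011110000
  (a & ~b) = 0000000011110000
  (d | ~b) = 1111010111110101
  ~c = 1100110011001100
  ((d | ~b) & ~c) = 1100010011000100
  ((a & ~b) | ((d | ~b) & ~c)) = 1100010011110100
  ~d = 1010101010101010
  (~d | b) = 1010111110101111
  ((~d | b) & a) = 0000000010101111
  (((a & ~b) | ((d | ~b) & ~c)) & ((~d | b) & a)) = 0000000010100100
  (c | (((a & ~b) | ((d | ~b) & ~c)) & ((~d | b) & a))) = 0011001110110111

(c | (((a & ~b) | ((d | ~b) & ~c)) & ((~d | b) & a)))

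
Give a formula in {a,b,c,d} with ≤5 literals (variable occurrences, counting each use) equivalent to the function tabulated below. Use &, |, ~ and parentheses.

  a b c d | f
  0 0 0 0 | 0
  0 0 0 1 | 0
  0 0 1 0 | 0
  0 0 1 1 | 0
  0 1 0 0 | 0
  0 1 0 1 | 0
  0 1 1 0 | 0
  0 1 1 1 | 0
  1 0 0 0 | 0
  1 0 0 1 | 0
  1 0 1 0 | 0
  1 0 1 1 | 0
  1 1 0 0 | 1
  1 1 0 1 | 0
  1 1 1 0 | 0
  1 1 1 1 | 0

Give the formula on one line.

  ~c = 1100110011001100
  (b & ~c) = 0000110000001100
  ~d = 1010101010101010
  ((b & ~c) & ~d) = 0000100000001000
  (((b & ~c) & ~d) & a) = 0000000000001000

(((b & ~c) & ~d) & a)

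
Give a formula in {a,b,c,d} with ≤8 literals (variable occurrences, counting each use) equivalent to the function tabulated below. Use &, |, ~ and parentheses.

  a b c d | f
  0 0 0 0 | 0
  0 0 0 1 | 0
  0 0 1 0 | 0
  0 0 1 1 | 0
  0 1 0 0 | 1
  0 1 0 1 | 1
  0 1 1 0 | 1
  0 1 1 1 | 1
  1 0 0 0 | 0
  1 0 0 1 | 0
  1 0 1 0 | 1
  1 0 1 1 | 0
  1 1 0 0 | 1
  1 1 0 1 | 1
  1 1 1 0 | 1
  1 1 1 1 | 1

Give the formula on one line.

  (a & c) = 0000000000110011
  ~d = 1010101010101010
  ~b = 1111000011110000
  (~d & ~b) = 1010000010100000
  ~c = 1100110011001100
  ((~d & ~b) | ~c) = 1110110011101100
  ((a & c) & ((~d & ~b) | ~c)) = 0000000000100000
  (((a & c) & ((~d & ~b) | ~c)) | b) = 0000111100101111

(((a & c) & ((~d & ~b) | ~c)) | b)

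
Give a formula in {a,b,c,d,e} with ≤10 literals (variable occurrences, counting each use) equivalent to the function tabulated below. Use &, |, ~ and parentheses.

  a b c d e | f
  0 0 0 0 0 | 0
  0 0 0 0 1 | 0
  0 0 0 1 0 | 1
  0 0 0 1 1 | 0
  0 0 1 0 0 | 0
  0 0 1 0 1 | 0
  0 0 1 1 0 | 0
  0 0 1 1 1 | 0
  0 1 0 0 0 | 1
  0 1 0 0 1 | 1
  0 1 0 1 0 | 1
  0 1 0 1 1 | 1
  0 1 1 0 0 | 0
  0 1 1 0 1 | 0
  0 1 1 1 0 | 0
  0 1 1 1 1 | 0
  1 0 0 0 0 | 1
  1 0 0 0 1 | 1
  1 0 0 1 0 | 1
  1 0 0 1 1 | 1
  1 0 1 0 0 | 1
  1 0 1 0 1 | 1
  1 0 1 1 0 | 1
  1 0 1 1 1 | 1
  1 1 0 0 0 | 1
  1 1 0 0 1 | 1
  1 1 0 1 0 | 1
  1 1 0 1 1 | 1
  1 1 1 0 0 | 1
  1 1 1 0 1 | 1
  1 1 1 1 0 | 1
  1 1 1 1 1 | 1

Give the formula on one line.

  ~c = 11110000111100001111000011110000
  (~c | a) = 11110000111100001111111111111111
  (a | d) = 00110011001100111111111111111111
  ~e = 10101010101010101010101010101010
  ((a | d) & ~e) = 00100010001000101010101010101010
  ~a = 11111111111111110000000000000000
  (~a & b) = 00000000111111110000000000000000
  (((a | d) & ~e) | (~a & b)) = 00100010111111111010101010101010
  ((~c | a) & (((a | d) & ~e) | (~a & b))) = 00100000111100001010101010101010
  (a | ((~c | a) & (((a | d) & ~e) | (~a & b)))) = 00100000111100001111111111111111

(a | ((~c | a) & (((a | d) & ~e) | (~a & b))))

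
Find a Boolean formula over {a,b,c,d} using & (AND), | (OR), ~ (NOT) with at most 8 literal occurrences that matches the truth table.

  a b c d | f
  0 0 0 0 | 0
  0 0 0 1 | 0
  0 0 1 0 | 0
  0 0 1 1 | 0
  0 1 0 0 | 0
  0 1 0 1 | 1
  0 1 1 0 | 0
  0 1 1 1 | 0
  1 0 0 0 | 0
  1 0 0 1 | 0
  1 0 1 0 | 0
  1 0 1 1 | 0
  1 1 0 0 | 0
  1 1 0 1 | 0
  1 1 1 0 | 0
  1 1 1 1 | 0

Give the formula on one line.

  ~a = 1111111100000000
  (d | a) = 0101010111111111
  (~a & (d | a)) = 0101010100000000
  (a & b) = 0000000000001111
  ~c = 1100110011001100
  ((a & b) | ~c) = 1100110011001111
  (((a & b) | ~c) & b) = 0000110000001111
  ((~a & (d | a)) & (((a & b) | ~c) & b)) = 0000010000000000

((~a & (d | a)) & (((a & b) | ~c) & b))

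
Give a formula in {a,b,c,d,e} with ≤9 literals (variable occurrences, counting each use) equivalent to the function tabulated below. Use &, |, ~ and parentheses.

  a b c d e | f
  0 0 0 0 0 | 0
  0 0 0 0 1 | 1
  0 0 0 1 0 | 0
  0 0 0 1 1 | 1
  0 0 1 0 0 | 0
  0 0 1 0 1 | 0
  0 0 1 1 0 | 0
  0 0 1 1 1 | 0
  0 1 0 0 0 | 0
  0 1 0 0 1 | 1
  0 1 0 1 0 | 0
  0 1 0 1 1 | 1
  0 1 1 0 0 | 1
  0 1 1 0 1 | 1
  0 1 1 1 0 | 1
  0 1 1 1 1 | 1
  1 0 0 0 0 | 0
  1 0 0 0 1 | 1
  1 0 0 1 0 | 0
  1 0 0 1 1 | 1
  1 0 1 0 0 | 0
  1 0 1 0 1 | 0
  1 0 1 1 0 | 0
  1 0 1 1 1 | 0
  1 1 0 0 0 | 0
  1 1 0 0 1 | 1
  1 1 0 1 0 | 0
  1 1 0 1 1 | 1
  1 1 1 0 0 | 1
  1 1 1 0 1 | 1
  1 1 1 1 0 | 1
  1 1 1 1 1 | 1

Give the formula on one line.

((c | e) & (b | (((~d | ~b) & ~c) | (b & a))))

  (c | e) = 01011111010111110101111101011111
  ~d = 11001100110011001100110011001100
  ~b = 11111111000000001111111100000000
  (~d | ~b) = 11111111110011001111111111001100
  ~c = 11110000111100001111000011110000
  ((~d | ~b) & ~c) = 11110000110000001111000011000000
  (b & a) = 00000000000000000000000011111111
  (((~d | ~b) & ~c) | (b & a)) = 11110000110000001111000011111111
  (b | (((~d | ~b) & ~c) | (b & a))) = 11110000111111111111000011111111
  ((c | e) & (b | (((~d | ~b) & ~c) | (b & a)))) = 01010000010111110101000001011111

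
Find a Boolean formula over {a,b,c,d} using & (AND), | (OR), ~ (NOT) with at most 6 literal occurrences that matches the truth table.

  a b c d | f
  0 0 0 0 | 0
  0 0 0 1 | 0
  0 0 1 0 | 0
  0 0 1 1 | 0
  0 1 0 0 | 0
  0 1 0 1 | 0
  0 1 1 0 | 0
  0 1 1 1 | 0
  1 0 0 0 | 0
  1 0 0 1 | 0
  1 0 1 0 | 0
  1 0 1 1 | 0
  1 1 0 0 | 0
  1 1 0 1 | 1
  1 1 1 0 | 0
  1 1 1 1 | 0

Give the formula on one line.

((((~a & c) | d) & b) & (a & ~c))

  ~a = 1111111100000000
  (~a & c) = 0011001100000000
  ((~a & c) | d) = 0111011101010101
  (((~a & c) | d) & b) = 0000011100000101
  ~c = 1100110011001100
  (a & ~c) = 0000000011001100
  ((((~a & c) | d) & b) & (a & ~c)) = 0000000000000100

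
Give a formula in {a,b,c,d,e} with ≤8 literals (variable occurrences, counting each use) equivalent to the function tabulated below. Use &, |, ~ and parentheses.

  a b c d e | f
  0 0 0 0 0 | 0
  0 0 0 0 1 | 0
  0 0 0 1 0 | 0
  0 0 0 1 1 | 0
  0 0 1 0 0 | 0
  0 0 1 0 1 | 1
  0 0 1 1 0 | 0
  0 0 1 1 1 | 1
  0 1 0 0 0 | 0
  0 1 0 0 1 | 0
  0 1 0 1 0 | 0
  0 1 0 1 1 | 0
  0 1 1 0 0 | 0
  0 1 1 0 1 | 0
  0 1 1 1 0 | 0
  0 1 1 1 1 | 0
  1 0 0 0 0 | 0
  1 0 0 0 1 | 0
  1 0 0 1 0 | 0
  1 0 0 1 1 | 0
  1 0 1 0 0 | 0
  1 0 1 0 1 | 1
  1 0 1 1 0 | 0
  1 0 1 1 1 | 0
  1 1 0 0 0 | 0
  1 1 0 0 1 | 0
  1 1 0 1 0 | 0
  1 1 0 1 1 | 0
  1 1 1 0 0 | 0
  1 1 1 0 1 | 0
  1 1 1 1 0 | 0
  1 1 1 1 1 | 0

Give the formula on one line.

((e & ((~c | ~b) & (~d | ~a))) & (~e | c))

  ~c = 11110000111100001111000011110000
  ~b = 11111111000000001111111100000000
  (~c | ~b) = 11111111111100001111111111110000
  ~d = 11001100110011001100110011001100
  ~a = 11111111111111110000000000000000
  (~d | ~a) = 11111111111111111100110011001100
  ((~c | ~b) & (~d | ~a)) = 11111111111100001100110011000000
  (e & ((~c | ~b) & (~d | ~a))) = 01010101010100000100010001000000
  ~e = 10101010101010101010101010101010
  (~e | c) = 10101111101011111010111110101111
  ((e & ((~c | ~b) & (~d | ~a))) & (~e | c)) = 00000101000000000000010000000000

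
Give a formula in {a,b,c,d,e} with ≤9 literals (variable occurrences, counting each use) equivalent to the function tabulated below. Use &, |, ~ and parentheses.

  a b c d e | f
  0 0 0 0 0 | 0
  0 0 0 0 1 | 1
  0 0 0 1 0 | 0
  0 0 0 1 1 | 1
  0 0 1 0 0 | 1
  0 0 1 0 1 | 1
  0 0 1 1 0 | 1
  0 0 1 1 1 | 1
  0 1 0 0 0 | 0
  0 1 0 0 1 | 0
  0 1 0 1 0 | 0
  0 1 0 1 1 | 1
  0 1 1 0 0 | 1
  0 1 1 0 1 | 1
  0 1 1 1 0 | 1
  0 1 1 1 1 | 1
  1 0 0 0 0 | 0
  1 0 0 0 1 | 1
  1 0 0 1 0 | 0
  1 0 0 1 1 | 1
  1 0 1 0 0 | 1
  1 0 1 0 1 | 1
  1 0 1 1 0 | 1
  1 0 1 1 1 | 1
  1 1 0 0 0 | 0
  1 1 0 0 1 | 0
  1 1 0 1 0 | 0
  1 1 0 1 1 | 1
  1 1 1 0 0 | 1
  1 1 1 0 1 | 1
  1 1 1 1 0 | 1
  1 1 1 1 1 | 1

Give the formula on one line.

  ~b = 11111111000000001111111100000000
  (c | ~b) = 11111111000011111111111100001111
  (c | b) = 00001111111111110000111111111111
  ((c | ~b) & (c | b)) = 00001111000011110000111100001111
  (d | ~b) = 11111111001100111111111100110011
  (e & (d | ~b)) = 01010101000100010101010100010001
  (((c | ~b) & (c | b)) | (e & (d | ~b))) = 01011111000111110101111100011111

(((c | ~b) & (c | b)) | (e & (d | ~b)))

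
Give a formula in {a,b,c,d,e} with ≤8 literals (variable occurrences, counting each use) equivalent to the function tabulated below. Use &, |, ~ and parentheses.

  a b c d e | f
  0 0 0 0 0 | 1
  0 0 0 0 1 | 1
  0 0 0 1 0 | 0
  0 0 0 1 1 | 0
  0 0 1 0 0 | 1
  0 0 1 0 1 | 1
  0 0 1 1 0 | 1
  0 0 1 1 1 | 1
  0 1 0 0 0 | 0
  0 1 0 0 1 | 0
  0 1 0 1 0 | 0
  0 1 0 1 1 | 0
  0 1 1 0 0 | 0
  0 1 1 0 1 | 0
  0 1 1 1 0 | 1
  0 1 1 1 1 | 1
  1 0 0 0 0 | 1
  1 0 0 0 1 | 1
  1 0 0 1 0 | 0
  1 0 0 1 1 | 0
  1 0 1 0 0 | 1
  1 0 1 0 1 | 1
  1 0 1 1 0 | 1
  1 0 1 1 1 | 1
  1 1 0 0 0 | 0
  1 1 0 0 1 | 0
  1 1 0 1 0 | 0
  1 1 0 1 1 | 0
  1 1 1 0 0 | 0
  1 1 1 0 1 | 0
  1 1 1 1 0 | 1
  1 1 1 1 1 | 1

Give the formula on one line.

((~b & ((~d & ~b) | c)) | (d & c))

  ~b = 11111111000000001111111100000000
  ~d = 11001100110011001100110011001100
  (~d & ~b) = 11001100000000001100110000000000
  ((~d & ~b) | c) = 11001111000011111100111100001111
  (~b & ((~d & ~b) | c)) = 11001111000000001100111100000000
  (d & c) = 00000011000000110000001100000011
  ((~b & ((~d & ~b) | c)) | (d & c)) = 11001111000000111100111100000011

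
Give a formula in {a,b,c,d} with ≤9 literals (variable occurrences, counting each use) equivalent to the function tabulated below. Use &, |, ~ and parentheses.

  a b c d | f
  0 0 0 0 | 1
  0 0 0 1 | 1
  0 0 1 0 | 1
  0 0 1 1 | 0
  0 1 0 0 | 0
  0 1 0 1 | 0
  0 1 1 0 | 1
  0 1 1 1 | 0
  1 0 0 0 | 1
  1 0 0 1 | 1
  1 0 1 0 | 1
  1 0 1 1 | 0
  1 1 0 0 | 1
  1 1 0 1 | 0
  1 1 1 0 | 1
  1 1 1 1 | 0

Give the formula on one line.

  ~b = 1111000011110000
  ~c = 1100110011001100
  (~b & ~c) = 1100000011000000
  ~d = 1010101010101010
  (~d | b) = 1010111110101111
  (~b | ~d) = 1111101011111010
  ((~d | b) & (~b | ~d)) = 1010101010101010
  (a | c) = 0011001111111111
  (((~d | b) & (~b | ~d)) & (a | c)) = 0010001010101010
  ((~b & ~c) | (((~d | b) & (~b | ~d)) & (a | c))) = 1110001011101010

((~b & ~c) | (((~d | b) & (~b | ~d)) & (a | c)))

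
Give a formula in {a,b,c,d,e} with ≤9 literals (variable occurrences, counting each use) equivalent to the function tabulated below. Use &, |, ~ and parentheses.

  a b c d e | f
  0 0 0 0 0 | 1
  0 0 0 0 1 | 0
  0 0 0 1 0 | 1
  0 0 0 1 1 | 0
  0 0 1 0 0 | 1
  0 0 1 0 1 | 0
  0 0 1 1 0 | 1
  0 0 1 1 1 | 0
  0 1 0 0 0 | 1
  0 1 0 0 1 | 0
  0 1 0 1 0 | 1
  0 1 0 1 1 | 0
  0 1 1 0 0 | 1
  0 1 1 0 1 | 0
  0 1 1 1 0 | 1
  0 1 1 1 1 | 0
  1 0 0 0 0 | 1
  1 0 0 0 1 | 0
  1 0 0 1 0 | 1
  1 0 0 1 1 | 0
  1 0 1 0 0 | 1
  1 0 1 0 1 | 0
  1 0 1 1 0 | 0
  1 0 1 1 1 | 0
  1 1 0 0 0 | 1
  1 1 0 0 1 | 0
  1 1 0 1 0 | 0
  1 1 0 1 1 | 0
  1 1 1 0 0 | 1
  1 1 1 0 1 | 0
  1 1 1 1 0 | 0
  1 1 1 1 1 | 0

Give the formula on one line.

(((~d | (~a & d)) | (((~c | e) & ~b) | e)) & ~e)

  ~d = 11001100110011001100110011001100
  ~a = 11111111111111110000000000000000
  (~a & d) = 00110011001100110000000000000000
  (~d | (~a & d)) = 11111111111111111100110011001100
  ~c = 11110000111100001111000011110000
  (~c | e) = 11110101111101011111010111110101
  ~b = 11111111000000001111111100000000
  ((~c | e) & ~b) = 11110101000000001111010100000000
  (((~c | e) & ~b) | e) = 11110101010101011111010101010101
  ((~d | (~a & d)) | (((~c | e) & ~b) | e)) = 11111111111111111111110111011101
  ~e = 10101010101010101010101010101010
  (((~d | (~a & d)) | (((~c | e) & ~b) | e)) & ~e) = 10101010101010101010100010001000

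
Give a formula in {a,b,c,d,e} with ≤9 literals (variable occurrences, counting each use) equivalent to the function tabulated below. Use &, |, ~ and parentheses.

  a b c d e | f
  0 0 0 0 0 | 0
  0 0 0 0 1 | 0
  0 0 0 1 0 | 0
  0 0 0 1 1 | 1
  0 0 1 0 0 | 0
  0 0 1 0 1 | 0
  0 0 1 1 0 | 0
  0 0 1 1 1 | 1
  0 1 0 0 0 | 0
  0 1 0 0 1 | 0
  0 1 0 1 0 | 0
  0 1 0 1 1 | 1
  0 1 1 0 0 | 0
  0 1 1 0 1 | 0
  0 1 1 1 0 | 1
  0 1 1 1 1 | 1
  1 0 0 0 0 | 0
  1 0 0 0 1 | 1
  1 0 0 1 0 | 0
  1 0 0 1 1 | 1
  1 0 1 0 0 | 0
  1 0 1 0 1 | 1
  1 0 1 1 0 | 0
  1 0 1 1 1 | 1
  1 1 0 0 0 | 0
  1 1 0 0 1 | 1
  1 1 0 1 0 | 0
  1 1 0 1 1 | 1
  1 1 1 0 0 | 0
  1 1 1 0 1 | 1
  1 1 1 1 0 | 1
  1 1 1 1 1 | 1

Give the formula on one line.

((d | a) & (((d & b) | e) & (e | (c & d))))

  (d | a) = 00110011001100111111111111111111
  (d & b) = 00000000001100110000000000110011
  ((d & b) | e) = 01010101011101110101010101110111
  (c & d) = 00000011000000110000001100000011
  (e | (c & d)) = 01010111010101110101011101010111
  (((d & b) | e) & (e | (c & d))) = 01010101010101110101010101010111
  ((d | a) & (((d & b) | e) & (e | (c & d)))) = 00010001000100110101010101010111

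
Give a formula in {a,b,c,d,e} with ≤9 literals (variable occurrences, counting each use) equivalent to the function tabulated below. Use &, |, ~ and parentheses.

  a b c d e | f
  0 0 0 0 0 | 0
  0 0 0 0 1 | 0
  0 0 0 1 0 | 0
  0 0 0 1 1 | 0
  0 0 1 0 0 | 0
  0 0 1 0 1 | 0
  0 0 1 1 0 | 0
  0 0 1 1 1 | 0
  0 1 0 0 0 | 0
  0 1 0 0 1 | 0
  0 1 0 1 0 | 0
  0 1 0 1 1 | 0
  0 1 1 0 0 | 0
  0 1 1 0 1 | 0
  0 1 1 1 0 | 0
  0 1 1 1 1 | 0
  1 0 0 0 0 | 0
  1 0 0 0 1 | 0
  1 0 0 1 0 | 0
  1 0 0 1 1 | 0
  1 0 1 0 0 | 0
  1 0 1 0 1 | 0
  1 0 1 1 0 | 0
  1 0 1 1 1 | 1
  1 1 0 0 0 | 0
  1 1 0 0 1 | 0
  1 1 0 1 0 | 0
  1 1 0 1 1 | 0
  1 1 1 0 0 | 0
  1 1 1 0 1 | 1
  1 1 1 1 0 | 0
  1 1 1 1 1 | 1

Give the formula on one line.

  ~c = 11110000111100001111000011110000
  (~c | d) = 11110011111100111111001111110011
  (b & a) = 00000000000000000000000011111111
  ((b & a) | d) = 00110011001100110011001111111111
  ((~c | d) | ((b & a) | d)) = 11110011111100111111001111111111
  (((~c | d) | ((b & a) | d)) & a) = 00000000000000001111001111111111
  (c & e) = 00000101000001010000010100000101
  ((((~c | d) | ((b & a) | d)) & a) & (c & e)) = 00000000000000000000000100000101

((((~c | d) | ((b & a) | d)) & a) & (c & e))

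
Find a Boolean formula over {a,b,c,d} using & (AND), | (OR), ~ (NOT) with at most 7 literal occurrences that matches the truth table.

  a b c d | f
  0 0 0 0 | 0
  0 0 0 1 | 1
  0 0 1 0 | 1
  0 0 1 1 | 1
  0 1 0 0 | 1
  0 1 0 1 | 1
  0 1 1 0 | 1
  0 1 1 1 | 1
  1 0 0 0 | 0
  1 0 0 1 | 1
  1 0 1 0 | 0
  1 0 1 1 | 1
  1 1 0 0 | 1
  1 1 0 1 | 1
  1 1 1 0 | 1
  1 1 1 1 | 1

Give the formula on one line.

  ~b = 1111000011110000
  (~b & d) = 0101000001010000
  ~d = 1010101010101010
  ~a = 1111111100000000
  (~a & c) = 0011001100000000
  (~d & (~a & c)) = 0010001000000000
  ((~b & d) | (~d & (~a & c))) = 0111001001010000
  (b | d) = 0101111101011111
  (((~b & d) | (~d & (~a & c))) | (b | d)) = 0111111101011111

(((~b & d) | (~d & (~a & c))) | (b | d))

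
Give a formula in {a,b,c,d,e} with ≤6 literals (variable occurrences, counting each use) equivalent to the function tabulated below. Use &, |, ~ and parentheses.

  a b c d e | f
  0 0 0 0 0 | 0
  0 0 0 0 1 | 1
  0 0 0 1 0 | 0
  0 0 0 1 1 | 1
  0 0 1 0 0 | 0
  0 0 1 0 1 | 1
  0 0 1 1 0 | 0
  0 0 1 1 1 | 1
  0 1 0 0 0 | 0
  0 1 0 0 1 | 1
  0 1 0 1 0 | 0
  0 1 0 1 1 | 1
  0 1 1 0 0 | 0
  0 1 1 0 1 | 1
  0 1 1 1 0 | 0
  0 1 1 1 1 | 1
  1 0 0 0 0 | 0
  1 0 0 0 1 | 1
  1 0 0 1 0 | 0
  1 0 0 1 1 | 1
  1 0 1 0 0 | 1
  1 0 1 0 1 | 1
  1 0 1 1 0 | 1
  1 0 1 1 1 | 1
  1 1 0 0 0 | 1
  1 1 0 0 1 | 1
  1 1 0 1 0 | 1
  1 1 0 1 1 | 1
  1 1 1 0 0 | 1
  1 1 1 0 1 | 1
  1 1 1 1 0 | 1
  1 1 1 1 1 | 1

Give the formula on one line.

(e | (((e | b) | c) & a))

  (e | b) = 01010101111111110101010111111111
  ((e | b) | c) = 01011111111111110101111111111111
  (((e | b) | c) & a) = 00000000000000000101111111111111
  (e | (((e | b) | c) & a)) = 01010101010101010101111111111111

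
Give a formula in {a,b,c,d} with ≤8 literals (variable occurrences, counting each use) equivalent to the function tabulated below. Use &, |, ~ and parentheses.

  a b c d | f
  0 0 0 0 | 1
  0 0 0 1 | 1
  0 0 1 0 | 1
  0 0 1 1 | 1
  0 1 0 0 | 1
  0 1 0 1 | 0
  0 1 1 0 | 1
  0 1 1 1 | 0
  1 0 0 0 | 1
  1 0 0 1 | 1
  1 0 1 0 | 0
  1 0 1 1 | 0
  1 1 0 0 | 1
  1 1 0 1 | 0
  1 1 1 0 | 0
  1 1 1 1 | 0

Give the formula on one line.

((~b | (~d & b)) & (~a | ~c))

  ~b = 1111000011110000
  ~d = 1010101010101010
  (~d & b) = 0000101000001010
  (~b | (~d & b)) = 1111101011111010
  ~a = 1111111100000000
  ~c = 1100110011001100
  (~a | ~c) = 1111111111001100
  ((~b | (~d & b)) & (~a | ~c)) = 1111101011001000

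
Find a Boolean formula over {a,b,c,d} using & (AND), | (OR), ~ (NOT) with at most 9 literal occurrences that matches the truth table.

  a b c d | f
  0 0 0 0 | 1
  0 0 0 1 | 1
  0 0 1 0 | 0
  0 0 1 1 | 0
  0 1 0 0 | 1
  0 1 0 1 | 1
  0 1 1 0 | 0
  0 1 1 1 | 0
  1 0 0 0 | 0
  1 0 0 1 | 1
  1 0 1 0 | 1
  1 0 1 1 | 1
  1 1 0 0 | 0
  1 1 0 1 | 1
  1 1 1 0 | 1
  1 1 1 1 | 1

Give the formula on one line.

  ~a = 1111111100000000
  ~c = 1100110011001100
  (a | ~c) = 1100110011111111
  (c | d) = 0111011101110111
  ((a | ~c) & (c | d)) = 0100010001110111
  (~a | ((a | ~c) & (c | d))) = 1111111101110111
  (~c | a) = 1100110011111111
  ((~a | ((a | ~c) & (c | d))) & (~c | a)) = 1100110001110111

((~a | ((a | ~c) & (c | d))) & (~c | a))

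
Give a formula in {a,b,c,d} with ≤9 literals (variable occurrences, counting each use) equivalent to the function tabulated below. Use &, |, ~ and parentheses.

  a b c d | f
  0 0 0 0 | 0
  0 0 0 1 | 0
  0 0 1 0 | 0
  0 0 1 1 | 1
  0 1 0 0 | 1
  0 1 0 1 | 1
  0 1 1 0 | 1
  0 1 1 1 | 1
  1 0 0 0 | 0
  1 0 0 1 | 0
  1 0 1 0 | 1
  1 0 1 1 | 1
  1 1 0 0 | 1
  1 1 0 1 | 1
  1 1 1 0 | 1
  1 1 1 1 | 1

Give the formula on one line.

  ~b = 1111000011110000
  (d & b) = 0000010100000101
  (~b | (d & b)) = 1111010111110101
  (a & c) = 0000000000110011
  (b | (a & c)) = 0000111100111111
  ((~b | (d & b)) & (b | (a & c))) = 0000010100110101
  (d & c) = 0001000100010001
  ((d & c) | b) = 0001111100011111
  (((~b | (d & b)) & (b | (a & c))) | ((d & c) | b)) = 0001111100111111

(((~b | (d & b)) & (b | (a & c))) | ((d & c) | b))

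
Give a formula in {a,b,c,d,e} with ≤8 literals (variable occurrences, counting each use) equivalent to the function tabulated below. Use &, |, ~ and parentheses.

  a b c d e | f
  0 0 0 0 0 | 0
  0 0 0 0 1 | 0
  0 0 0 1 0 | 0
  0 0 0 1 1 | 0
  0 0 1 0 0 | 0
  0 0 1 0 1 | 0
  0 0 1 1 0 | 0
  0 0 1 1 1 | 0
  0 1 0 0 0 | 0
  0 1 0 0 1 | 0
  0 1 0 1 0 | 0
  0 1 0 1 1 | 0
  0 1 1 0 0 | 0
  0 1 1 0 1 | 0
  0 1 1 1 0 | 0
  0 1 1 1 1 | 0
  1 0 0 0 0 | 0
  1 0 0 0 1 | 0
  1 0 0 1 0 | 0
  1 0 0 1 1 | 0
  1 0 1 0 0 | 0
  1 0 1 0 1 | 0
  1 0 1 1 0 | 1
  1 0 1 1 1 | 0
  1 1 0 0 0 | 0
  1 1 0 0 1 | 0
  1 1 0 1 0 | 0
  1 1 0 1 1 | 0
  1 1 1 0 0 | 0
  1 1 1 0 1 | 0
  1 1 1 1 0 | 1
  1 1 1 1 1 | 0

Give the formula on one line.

(((d & c) | (~b & (~c & ~a))) & (a & ~e))

  (d & c) = 00000011000000110000001100000011
  ~b = 11111111000000001111111100000000
  ~c = 11110000111100001111000011110000
  ~a = 11111111111111110000000000000000
  (~c & ~a) = 11110000111100000000000000000000
  (~b & (~c & ~a)) = 11110000000000000000000000000000
  ((d & c) | (~b & (~c & ~a))) = 11110011000000110000001100000011
  ~e = 10101010101010101010101010101010
  (a & ~e) = 00000000000000001010101010101010
  (((d & c) | (~b & (~c & ~a))) & (a & ~e)) = 00000000000000000000001000000010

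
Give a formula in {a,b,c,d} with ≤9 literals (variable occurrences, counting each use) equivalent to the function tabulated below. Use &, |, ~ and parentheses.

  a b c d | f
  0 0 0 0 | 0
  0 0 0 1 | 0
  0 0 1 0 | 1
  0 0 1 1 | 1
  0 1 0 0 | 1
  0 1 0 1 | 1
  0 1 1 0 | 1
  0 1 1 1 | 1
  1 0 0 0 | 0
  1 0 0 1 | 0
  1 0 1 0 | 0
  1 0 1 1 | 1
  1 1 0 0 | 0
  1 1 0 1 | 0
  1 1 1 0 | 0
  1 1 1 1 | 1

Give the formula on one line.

(((a | b) & ~a) | (c & (d | ~a)))

  (a | b) = 0000111111111111
  ~a = 1111111100000000
  ((a | b) & ~a) = 0000111100000000
  (d | ~a) = 1111111101010101
  (c & (d | ~a)) = 0011001100010001
  (((a | b) & ~a) | (c & (d | ~a))) = 0011111100010001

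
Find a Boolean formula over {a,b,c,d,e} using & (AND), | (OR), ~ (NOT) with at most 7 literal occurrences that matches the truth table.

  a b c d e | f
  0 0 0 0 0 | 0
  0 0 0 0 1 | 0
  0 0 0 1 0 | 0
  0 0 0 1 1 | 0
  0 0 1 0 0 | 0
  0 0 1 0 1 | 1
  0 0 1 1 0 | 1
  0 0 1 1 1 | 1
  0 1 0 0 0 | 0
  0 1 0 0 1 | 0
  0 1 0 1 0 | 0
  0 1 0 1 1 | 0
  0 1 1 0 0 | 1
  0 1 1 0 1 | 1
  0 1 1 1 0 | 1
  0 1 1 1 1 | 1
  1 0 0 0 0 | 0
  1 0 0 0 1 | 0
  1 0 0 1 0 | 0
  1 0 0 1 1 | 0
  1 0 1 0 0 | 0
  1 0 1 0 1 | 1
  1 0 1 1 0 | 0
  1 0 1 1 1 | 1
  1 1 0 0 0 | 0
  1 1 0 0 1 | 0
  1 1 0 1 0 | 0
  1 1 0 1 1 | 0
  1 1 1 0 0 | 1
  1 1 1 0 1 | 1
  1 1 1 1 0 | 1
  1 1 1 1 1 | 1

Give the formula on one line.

(((~e & (c & b)) | ((d & ~a) | e)) & c)

  ~e = 10101010101010101010101010101010
  (c & b) = 00000000000011110000000000001111
  (~e & (c & b)) = 00000000000010100000000000001010
  ~a = 11111111111111110000000000000000
  (d & ~a) = 00110011001100110000000000000000
  ((d & ~a) | e) = 01110111011101110101010101010101
  ((~e & (c & b)) | ((d & ~a) | e)) = 01110111011111110101010101011111
  (((~e & (c & b)) | ((d & ~a) | e)) & c) = 00000111000011110000010100001111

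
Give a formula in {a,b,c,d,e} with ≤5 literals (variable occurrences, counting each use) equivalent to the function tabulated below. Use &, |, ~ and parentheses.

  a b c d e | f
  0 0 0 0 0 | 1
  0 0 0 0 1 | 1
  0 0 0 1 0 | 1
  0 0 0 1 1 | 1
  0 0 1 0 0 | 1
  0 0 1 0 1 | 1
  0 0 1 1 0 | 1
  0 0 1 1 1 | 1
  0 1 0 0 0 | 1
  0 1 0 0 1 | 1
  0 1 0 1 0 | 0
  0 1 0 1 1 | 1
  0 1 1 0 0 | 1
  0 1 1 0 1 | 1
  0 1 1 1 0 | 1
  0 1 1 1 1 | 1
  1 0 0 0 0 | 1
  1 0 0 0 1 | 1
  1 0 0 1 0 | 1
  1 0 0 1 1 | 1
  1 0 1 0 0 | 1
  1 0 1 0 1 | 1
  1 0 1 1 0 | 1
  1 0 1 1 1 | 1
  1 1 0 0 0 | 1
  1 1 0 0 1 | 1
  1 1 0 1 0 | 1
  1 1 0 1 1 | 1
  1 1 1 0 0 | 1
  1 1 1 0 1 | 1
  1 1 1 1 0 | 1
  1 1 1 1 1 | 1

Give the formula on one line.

  (a | e) = 01010101010101011111111111111111
  ~b = 11111111000000001111111100000000
  ~d = 11001100110011001100110011001100
  (~b | ~d) = 11111111110011001111111111001100
  (c | (~b | ~d)) = 11111111110011111111111111001111
  ((a | e) | (c | (~b | ~d))) = 11111111110111111111111111111111

((a | e) | (c | (~b | ~d)))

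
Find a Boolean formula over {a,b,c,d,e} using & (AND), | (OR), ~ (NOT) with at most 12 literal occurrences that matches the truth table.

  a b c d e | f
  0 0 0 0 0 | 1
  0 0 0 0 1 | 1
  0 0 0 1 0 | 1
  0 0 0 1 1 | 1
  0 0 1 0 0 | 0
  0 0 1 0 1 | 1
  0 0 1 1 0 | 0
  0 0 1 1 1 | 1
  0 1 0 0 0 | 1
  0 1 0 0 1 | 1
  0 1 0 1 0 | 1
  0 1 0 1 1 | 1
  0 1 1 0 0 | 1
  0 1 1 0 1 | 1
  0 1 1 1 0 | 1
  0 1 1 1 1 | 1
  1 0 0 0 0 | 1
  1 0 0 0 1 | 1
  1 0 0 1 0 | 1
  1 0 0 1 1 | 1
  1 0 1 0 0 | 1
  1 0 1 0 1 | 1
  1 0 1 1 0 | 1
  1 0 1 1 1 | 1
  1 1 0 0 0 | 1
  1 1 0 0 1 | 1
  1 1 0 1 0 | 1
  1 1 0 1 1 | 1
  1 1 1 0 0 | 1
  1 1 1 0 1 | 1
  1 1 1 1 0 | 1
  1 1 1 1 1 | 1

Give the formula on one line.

  (e | a) = 01010101010101011111111111111111
  ((e | a) | b) = 01010101111111111111111111111111
  (b & c) = 00000000000011110000000000001111
  ~c = 11110000111100001111000011110000
  (~c | e) = 11110101111101011111010111110101
  ~a = 11111111111111110000000000000000
  ~b = 11111111000000001111111100000000
  (~a & ~b) = 11111111000000000000000000000000
  ((~c | e) & (~a & ~b)) = 11110101000000000000000000000000
  ((b & c) | ((~c | e) & (~a & ~b))) = 11110101000011110000000000001111
  (((e | a) | b) | ((b & c) | ((~c | e) & (~a & ~b)))) = 11110101111111111111111111111111

(((e | a) | b) | ((b & c) | ((~c | e) & (~a & ~b))))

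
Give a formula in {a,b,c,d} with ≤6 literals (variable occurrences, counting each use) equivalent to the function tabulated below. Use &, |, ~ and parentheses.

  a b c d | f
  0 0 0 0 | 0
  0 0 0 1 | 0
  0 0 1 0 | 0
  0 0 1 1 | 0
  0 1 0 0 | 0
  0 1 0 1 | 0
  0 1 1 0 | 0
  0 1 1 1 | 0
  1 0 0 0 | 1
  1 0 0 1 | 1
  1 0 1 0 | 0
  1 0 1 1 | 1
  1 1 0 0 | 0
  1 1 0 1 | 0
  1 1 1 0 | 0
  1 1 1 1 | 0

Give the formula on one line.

(a & (~b & (~c | d)))

  ~b = 1111000011110000
  ~c = 1100110011001100
  (~c | d) = 1101110111011101
  (~b & (~c | d)) = 1101000011010000
  (a & (~b & (~c | d))) = 0000000011010000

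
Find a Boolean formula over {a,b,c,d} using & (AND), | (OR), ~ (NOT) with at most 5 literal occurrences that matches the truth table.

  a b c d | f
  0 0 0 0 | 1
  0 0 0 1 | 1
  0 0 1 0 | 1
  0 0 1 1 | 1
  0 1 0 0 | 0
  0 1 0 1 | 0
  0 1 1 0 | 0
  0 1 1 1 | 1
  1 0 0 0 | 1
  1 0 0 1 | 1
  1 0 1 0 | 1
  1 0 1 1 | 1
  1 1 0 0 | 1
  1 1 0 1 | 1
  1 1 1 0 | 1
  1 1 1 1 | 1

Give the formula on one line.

((c & d) | (~b | a))

  (c & d) = 0001000100010001
  ~b = 1111000011110000
  (~b | a) = 1111000011111111
  ((c & d) | (~b | a)) = 1111000111111111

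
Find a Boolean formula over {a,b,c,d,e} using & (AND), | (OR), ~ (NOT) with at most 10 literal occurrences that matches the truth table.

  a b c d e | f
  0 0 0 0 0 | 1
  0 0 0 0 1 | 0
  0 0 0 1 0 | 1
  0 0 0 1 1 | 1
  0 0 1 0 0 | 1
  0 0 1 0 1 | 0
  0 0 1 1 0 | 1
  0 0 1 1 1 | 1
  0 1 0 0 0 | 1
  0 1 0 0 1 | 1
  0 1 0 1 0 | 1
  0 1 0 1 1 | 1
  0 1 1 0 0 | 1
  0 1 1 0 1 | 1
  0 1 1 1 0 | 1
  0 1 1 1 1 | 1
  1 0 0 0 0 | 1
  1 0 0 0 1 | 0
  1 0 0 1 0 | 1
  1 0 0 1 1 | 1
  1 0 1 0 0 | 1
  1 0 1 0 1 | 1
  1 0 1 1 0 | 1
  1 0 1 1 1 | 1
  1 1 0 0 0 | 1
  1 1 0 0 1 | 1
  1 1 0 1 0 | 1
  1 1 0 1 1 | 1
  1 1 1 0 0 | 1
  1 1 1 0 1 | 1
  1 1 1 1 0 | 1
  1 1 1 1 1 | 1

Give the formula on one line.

((a & c) | ((~e | (b & ~d)) | (~e | d)))

  (a & c) = 00000000000000000000111100001111
  ~e = 10101010101010101010101010101010
  ~d = 11001100110011001100110011001100
  (b & ~d) = 00000000110011000000000011001100
  (~e | (b & ~d)) = 10101010111011101010101011101110
  (~e | d) = 10111011101110111011101110111011
  ((~e | (b & ~d)) | (~e | d)) = 10111011111111111011101111111111
  ((a & c) | ((~e | (b & ~d)) | (~e | d))) = 10111011111111111011111111111111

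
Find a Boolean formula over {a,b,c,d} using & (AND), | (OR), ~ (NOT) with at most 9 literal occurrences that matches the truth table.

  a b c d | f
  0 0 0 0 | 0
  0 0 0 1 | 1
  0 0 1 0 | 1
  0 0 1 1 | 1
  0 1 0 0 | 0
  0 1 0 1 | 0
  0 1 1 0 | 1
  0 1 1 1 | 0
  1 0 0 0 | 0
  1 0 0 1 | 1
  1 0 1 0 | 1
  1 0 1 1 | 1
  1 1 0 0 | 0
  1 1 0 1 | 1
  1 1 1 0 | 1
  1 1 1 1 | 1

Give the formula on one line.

((c | d) & ((((a & (~c | b)) & d) | ~b) | ~d))

  (c | d) = 0111011101110111
  ~c = 1100110011001100
  (~c | b) = 1100111111001111
  (a & (~c | b)) = 0000000011001111
  ((a & (~c | b)) & d) = 0000000001000101
  ~b = 1111000011110000
  (((a & (~c | b)) & d) | ~b) = 1111000011110101
  ~d = 1010101010101010
  ((((a & (~c | b)) & d) | ~b) | ~d) = 1111101011111111
  ((c | d) & ((((a & (~c | b)) & d) | ~b) | ~d)) = 0111001001110111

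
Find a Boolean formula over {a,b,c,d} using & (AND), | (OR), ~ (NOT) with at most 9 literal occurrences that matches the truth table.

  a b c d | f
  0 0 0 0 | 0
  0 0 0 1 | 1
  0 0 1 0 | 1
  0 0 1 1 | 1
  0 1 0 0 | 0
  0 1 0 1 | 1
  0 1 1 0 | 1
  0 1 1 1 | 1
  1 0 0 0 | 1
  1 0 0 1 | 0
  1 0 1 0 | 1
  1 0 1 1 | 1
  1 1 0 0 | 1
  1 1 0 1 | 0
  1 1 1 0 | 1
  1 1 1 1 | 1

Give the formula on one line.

(c | ((~a | (c | ~d)) & (d | a)))

  ~a = 1111111100000000
  ~d = 1010101010101010
  (c | ~d) = 1011101110111011
  (~a | (c | ~d)) = 1111111110111011
  (d | a) = 0101010111111111
  ((~a | (c | ~d)) & (d | a)) = 0101010110111011
  (c | ((~a | (c | ~d)) & (d | a))) = 0111011110111011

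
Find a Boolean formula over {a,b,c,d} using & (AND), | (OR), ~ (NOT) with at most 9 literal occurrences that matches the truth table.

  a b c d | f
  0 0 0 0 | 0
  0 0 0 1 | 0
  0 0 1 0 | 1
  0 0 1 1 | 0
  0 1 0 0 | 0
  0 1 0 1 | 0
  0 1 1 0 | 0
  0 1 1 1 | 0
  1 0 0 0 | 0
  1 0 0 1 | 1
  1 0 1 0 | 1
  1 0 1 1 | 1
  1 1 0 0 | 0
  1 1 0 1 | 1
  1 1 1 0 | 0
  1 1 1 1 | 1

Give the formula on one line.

  ~b = 1111000011110000
  (~b & c) = 0011000000110000
  ~d = 1010101010101010
  (~d | a) = 1010101011111111
  ((~b & c) & (~d | a)) = 0010000000110000
  (d & a) = 0000000001010101
  (((~b & c) & (~d | a)) | (d & a)) = 0010000001110101

(((~b & c) & (~d | a)) | (d & a))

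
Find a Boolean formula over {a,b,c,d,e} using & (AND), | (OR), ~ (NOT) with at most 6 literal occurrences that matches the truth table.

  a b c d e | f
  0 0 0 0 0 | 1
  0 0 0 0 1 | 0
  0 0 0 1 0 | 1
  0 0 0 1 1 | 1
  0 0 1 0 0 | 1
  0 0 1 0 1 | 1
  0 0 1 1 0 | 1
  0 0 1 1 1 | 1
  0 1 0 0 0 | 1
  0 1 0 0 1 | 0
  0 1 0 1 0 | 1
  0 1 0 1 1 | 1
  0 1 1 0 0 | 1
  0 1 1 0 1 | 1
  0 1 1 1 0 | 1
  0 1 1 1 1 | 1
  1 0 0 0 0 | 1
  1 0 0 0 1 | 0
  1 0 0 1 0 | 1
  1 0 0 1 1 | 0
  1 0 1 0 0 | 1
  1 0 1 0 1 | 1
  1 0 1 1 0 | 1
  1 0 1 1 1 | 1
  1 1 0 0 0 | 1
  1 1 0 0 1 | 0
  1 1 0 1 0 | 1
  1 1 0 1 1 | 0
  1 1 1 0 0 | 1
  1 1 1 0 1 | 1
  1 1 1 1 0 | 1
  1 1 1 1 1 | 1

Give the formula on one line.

  ~a = 11111111111111110000000000000000
  (d & ~a) = 00110011001100110000000000000000
  ~e = 10101010101010101010101010101010
  (a & ~e) = 00000000000000001010101010101010
  ((d & ~a) | (a & ~e)) = 00110011001100111010101010101010
  (~e | c) = 10101111101011111010111110101111
  (((d & ~a) | (a & ~e)) | (~e | c)) = 10111111101111111010111110101111

(((d & ~a) | (a & ~e)) | (~e | c))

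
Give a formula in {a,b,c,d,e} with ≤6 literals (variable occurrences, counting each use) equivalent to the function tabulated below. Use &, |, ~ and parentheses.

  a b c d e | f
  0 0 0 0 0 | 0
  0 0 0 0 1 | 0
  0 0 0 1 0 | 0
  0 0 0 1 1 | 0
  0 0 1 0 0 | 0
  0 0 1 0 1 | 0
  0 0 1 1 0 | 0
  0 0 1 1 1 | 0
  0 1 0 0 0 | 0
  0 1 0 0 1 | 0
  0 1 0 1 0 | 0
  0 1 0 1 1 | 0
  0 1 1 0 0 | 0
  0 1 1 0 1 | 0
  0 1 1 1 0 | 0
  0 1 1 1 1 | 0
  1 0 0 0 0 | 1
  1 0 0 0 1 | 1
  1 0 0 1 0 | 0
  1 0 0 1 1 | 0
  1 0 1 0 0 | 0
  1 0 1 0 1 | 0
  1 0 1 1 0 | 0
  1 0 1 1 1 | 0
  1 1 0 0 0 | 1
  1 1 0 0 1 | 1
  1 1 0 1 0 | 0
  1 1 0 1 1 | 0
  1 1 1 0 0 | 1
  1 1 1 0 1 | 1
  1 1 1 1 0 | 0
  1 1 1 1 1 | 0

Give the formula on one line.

  ~c = 11110000111100001111000011110000
  (~c | b) = 11110000111111111111000011111111
  (a & (~c | b)) = 00000000000000001111000011111111
  ~d = 11001100110011001100110011001100
  ((a & (~c | b)) & ~d) = 00000000000000001100000011001100

((a & (~c | b)) & ~d)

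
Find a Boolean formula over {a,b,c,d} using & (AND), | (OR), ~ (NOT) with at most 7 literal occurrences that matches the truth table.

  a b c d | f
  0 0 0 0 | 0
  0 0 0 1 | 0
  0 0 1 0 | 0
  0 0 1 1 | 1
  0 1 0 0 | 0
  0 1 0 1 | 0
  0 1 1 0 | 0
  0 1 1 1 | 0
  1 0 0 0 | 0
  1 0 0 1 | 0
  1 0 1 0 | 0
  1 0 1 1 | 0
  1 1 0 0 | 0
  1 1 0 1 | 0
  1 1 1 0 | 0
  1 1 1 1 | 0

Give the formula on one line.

(~a & ((~b & d) & c))

  ~a = 1111111100000000
  ~b = 1111000011110000
  (~b & d) = 0101000001010000
  ((~b & d) & c) = 0001000000010000
  (~a & ((~b & d) & c)) = 0001000000000000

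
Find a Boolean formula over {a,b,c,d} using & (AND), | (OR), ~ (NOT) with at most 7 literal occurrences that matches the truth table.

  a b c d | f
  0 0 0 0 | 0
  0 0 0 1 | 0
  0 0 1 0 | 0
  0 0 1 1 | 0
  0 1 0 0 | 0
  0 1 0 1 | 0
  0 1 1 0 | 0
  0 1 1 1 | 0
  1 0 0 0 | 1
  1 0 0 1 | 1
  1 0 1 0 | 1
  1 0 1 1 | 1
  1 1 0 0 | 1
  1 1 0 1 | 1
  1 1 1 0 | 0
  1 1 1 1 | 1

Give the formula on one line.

((~b | (d | ~c)) & a)

  ~b = 1111000011110000
  ~c = 1100110011001100
  (d | ~c) = 1101110111011101
  (~b | (d | ~c)) = 1111110111111101
  ((~b | (d | ~c)) & a) = 0000000011111101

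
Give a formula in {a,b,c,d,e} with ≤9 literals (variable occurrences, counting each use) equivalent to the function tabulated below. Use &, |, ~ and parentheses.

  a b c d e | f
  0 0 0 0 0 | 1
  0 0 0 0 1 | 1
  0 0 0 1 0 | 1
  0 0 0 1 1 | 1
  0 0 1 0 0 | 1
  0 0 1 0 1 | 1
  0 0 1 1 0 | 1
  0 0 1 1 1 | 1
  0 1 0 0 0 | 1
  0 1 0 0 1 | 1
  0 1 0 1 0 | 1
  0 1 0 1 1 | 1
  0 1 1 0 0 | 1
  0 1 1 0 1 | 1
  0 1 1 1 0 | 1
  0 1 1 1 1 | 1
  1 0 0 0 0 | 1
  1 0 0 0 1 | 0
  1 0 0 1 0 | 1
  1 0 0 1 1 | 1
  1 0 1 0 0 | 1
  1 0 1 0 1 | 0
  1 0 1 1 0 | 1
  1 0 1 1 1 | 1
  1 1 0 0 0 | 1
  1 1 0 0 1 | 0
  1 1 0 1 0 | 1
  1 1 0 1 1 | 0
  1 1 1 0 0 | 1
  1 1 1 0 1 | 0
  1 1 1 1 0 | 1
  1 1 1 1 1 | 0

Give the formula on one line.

(((~a | (e | ~b)) & ((d & ((~e & c) | ~b)) | ~a)) | ~e)

  ~a = 11111111111111110000000000000000
  ~b = 11111111000000001111111100000000
  (e | ~b) = 11111111010101011111111101010101
  (~a | (e | ~b)) = 11111111111111111111111101010101
  ~e = 10101010101010101010101010101010
  (~e & c) = 00001010000010100000101000001010
  ((~e & c) | ~b) = 11111111000010101111111100001010
  (d & ((~e & c) | ~b)) = 00110011000000100011001100000010
  ((d & ((~e & c) | ~b)) | ~a) = 11111111111111110011001100000010
  ((~a | (e | ~b)) & ((d & ((~e & c) | ~b)) | ~a)) = 11111111111111110011001100000000
  (((~a | (e | ~b)) & ((d & ((~e & c) | ~b)) | ~a)) | ~e) = 11111111111111111011101110101010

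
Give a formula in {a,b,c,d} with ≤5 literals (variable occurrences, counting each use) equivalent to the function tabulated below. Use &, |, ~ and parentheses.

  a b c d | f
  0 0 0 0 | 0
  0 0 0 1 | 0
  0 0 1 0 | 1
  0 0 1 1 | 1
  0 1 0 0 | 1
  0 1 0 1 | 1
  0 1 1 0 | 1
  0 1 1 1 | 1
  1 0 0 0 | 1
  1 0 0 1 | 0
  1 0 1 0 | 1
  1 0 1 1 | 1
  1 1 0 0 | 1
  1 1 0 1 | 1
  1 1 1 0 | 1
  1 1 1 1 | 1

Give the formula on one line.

  ~d = 1010101010101010
  (a & ~d) = 0000000010101010
  (b | c) = 0011111100111111
  ((a & ~d) | (b | c)) = 0011111110111111

((a & ~d) | (b | c))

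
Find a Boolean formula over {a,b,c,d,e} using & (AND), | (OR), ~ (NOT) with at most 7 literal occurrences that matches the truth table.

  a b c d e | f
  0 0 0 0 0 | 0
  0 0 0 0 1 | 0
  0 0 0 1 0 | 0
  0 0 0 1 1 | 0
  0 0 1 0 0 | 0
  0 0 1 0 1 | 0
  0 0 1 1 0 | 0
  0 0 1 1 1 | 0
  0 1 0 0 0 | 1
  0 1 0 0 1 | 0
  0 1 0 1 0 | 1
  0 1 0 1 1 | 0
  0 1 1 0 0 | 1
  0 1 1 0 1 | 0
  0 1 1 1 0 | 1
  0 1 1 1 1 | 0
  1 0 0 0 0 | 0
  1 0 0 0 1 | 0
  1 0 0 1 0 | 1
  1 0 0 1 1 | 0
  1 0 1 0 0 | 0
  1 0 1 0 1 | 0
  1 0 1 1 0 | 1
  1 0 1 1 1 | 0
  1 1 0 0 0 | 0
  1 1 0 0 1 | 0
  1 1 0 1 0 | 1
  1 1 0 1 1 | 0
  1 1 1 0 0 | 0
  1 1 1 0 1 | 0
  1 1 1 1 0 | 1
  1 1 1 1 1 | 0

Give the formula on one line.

((d | ~a) & (~e & ((d | ~e) & (a | b))))

  ~a = 11111111111111110000000000000000
  (d | ~a) = 11111111111111110011001100110011
  ~e = 10101010101010101010101010101010
  (d | ~e) = 10111011101110111011101110111011
  (a | b) = 00000000111111111111111111111111
  ((d | ~e) & (a | b)) = 00000000101110111011101110111011
  (~e & ((d | ~e) & (a | b))) = 00000000101010101010101010101010
  ((d | ~a) & (~e & ((d | ~e) & (a | b)))) = 00000000101010100010001000100010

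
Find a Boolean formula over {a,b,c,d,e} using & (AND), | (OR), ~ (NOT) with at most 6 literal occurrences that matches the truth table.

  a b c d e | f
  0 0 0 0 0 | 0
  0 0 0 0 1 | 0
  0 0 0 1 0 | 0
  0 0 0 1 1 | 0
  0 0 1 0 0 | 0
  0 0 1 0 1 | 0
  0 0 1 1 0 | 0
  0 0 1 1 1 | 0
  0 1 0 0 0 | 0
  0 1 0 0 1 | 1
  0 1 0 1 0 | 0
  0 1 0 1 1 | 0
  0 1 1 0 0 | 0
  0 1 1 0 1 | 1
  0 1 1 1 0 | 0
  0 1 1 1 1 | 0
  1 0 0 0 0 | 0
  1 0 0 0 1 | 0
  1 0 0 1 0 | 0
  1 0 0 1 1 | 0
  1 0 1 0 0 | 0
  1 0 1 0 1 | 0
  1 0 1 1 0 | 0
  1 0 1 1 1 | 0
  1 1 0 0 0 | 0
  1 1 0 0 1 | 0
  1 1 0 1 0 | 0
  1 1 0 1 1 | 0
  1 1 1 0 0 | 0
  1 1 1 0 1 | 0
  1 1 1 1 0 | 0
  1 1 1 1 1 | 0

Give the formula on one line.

((~b | (~d & (~a | ~b))) & (b & e))

  ~b = 11111111000000001111111100000000
  ~d = 11001100110011001100110011001100
  ~a = 11111111111111110000000000000000
  (~a | ~b) = 11111111111111111111111100000000
  (~d & (~a | ~b)) = 11001100110011001100110000000000
  (~b | (~d & (~a | ~b))) = 11111111110011001111111100000000
  (b & e) = 00000000010101010000000001010101
  ((~b | (~d & (~a | ~b))) & (b & e)) = 00000000010001000000000000000000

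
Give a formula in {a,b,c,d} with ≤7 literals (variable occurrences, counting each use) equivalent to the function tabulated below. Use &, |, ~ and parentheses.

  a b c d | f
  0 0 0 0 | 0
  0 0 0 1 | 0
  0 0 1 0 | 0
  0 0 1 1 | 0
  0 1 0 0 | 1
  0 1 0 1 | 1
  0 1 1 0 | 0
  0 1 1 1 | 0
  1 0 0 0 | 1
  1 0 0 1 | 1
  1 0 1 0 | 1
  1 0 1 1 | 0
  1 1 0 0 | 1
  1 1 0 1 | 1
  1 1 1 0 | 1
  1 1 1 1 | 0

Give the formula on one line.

  (b | a) = 0000111111111111
  ~c = 1100110011001100
  ~d = 1010101010101010
  (~d & a) = 0000000010101010
  (~c | (~d & a)) = 1100110011101110
  ((b | a) & (~c | (~d & a))) = 0000110011101110

((b | a) & (~c | (~d & a)))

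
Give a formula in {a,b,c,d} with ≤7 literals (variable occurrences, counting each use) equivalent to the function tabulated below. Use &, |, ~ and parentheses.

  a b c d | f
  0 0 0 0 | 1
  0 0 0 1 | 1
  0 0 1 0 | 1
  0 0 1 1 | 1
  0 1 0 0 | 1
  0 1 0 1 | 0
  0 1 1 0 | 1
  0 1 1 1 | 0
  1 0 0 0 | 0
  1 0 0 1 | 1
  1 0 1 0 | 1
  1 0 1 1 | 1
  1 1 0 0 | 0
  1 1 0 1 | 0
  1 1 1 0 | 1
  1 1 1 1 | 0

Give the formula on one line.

  ~a = 1111111100000000
  (~a | c) = 1111111100110011
  ~d = 1010101010101010
  ((~a | c) & ~d) = 1010101000100010
  ~b = 1111000011110000
  (~d | ~b) = 1111101011111010
  (d & (~d | ~b)) = 0101000001010000
  (((~a | c) & ~d) | (d & (~d | ~b))) = 1111101001110010

(((~a | c) & ~d) | (d & (~d | ~b)))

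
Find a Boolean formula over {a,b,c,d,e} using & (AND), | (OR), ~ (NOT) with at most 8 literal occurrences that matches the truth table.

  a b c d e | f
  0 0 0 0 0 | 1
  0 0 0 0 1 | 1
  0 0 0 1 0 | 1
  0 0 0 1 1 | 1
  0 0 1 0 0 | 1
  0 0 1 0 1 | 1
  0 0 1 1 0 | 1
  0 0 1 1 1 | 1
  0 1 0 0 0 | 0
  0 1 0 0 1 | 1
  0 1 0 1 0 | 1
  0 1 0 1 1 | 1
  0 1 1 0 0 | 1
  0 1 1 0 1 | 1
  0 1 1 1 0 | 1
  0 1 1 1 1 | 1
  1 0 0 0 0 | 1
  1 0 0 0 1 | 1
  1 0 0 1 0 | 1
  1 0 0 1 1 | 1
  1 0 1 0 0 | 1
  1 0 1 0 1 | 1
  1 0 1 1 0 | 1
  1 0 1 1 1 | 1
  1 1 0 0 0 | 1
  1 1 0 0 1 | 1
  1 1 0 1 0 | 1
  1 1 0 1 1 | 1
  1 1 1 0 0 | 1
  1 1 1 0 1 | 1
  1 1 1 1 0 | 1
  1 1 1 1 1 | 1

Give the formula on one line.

  (c | d) = 00111111001111110011111100111111
  ~d = 11001100110011001100110011001100
  (e & ~d) = 01000100010001000100010001000100
  ((c | d) | (e & ~d)) = 01111111011111110111111101111111
  ~b = 11111111000000001111111100000000
  (~b & ~d) = 11001100000000001100110000000000
  (a | (~b & ~d)) = 11001100000000001111111111111111
  (((c | d) | (e & ~d)) | (a | (~b & ~d))) = 11111111011111111111111111111111

(((c | d) | (e & ~d)) | (a | (~b & ~d)))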